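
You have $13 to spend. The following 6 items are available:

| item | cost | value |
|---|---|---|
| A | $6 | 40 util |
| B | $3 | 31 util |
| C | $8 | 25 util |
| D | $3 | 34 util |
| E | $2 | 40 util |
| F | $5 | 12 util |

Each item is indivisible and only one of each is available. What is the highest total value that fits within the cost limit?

117 util

This is a 0/1 knapsack; check combinations near the capacity.
- B+D+E+F: cost 3+3+2+5=13, value 31+34+40+12=117
- A+D+E: cost 6+3+2=11, value 40+34+40=114
- A+B+E: cost 6+3+2=11, value 40+31+40=111
- B+D+E: cost 3+3+2=8, value 31+34+40=105
- A+B+D: cost 6+3+3=12, value 40+31+34=105
Best: 117 util.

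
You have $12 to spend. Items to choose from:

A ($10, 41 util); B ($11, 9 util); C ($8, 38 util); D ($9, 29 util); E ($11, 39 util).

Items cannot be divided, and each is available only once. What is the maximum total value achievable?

41 util

This is a 0/1 knapsack; check combinations near the capacity.
- A: cost 10, value 41
- E: cost 11, value 39
- C: cost 8, value 38
- D: cost 9, value 29
Best: 41 util.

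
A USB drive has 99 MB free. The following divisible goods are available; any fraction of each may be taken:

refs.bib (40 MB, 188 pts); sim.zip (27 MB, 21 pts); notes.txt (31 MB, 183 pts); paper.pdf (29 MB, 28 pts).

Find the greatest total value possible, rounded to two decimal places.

398.03

Take in order of value per unit:
- notes.txt (183/31 per unit): all 31 → value 183, running total 183.00
- refs.bib (188/40 per unit): all 40 → value 188, running total 371.00
- paper.pdf (28/29 per unit): 28 of 29 → value 28×28/29 = 27.0345, running total 398.03
Total 398.03.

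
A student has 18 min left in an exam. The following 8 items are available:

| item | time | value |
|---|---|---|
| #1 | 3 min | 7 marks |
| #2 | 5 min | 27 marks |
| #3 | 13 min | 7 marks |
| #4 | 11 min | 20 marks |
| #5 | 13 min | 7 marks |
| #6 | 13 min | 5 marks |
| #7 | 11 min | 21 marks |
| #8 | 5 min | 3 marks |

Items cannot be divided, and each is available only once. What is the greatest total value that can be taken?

48 marks

Check high-value combinations within 18 min:
- #2+#7: time 5+11=16, value 27+21=48
- #2+#4: time 5+11=16, value 27+20=47
- #1+#2+#8: time 3+5+5=13, value 7+27+3=37
- #1+#2: time 3+5=8, value 7+27=34
Best: 48 marks.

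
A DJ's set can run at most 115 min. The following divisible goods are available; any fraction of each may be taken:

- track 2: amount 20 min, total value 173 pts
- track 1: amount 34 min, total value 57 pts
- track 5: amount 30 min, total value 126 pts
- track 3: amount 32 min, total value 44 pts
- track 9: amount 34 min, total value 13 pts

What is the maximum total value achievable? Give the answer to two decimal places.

398.63

Take in order of value per unit:
- track 2 (173/20 per unit): all 20 → value 173, running total 173.00
- track 5 (126/30 per unit): all 30 → value 126, running total 299.00
- track 1 (57/34 per unit): all 34 → value 57, running total 356.00
- track 3 (44/32 per unit): 31 of 32 → value 31×44/32 = 42.6250, running total 398.63
Total 398.63.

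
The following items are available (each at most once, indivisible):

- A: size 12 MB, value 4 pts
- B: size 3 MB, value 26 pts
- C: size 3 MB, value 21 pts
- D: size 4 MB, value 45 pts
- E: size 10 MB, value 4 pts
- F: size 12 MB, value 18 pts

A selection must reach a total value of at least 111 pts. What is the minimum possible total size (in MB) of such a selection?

Subsets with value ≥ 111, sorted by total size:
- B+C+D+E+F: size 32, value 114
- A+B+C+D+F: size 34, value 114
Minimum size: 32 MB.

32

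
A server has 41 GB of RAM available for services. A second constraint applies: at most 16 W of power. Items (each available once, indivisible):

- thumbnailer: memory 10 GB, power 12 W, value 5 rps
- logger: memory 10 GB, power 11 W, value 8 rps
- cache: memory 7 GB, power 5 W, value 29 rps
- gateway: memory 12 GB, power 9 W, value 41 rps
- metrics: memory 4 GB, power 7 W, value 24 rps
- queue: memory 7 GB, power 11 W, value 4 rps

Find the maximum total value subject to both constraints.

70 rps

Feasible sets respecting both limits:
- cache+gateway: memory 19, power 14, value 70
- gateway+metrics: memory 16, power 16, value 65
- cache+metrics: memory 11, power 12, value 53
- gateway: memory 12, power 9, value 41
Best: 70 rps.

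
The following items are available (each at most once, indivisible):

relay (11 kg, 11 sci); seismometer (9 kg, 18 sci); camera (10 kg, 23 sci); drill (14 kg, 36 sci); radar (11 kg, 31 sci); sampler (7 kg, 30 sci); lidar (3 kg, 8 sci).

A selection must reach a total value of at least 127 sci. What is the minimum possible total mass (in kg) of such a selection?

Subsets with value ≥ 127, sorted by total mass:
- camera+drill+radar+sampler+lidar: mass 45, value 128
- seismometer+camera+drill+radar+sampler: mass 51, value 138
Minimum mass: 45 kg.

45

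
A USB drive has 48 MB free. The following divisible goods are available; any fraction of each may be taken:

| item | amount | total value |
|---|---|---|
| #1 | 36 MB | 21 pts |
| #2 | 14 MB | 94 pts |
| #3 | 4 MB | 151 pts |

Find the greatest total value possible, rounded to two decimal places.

Take in order of value per unit:
- #3 (151/4 per unit): all 4 → value 151, running total 151.00
- #2 (94/14 per unit): all 14 → value 94, running total 245.00
- #1 (21/36 per unit): 30 of 36 → value 30×21/36 = 17.5000, running total 262.50
Total 262.50.

262.50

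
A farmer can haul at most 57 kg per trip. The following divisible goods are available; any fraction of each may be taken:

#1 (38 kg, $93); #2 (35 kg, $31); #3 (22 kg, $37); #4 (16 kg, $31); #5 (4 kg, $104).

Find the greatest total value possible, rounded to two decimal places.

226.06

Take in order of value per unit:
- #5 (104/4 per unit): all 4 → value 104, running total 104.00
- #1 (93/38 per unit): all 38 → value 93, running total 197.00
- #4 (31/16 per unit): 15 of 16 → value 15×31/16 = 29.0625, running total 226.06
Total 226.06.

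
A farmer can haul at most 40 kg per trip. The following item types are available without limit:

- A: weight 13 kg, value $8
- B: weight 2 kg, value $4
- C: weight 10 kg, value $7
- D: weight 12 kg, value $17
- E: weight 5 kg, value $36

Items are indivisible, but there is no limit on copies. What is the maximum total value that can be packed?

$288

Best value-per-unit is E at 36/5, and filling with it alone uses weight 8×5=40. No mix of the others beats 8×36 = 288.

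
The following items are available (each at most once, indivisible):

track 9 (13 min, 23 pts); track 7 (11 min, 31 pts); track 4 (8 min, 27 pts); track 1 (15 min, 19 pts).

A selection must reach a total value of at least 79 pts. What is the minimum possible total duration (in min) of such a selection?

32

Subsets with value ≥ 79, sorted by total duration:
- track 9+track 7+track 4: duration 32, value 81
- track 9+track 7+track 4+track 1: duration 47, value 100
Minimum duration: 32 min.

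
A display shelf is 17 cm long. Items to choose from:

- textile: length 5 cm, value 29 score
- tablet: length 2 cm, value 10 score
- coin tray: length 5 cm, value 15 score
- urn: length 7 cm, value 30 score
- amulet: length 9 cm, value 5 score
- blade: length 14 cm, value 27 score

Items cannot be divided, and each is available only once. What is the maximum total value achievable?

74 score

Check high-value combinations within 17 cm:
- textile+coin tray+urn: length 5+5+7=17, value 29+15+30=74
- textile+tablet+urn: length 5+2+7=14, value 29+10+30=69
- textile+urn: length 5+7=12, value 29+30=59
- tablet+coin tray+urn: length 2+5+7=14, value 10+15+30=55
Best: 74 score.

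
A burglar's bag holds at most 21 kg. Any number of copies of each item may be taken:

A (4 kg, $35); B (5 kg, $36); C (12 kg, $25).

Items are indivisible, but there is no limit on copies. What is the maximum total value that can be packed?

Best value-per-unit is A at 35/4; filling with it alone gives 5×35 = 175.
Optimal mix: 4×A + 1×B → weight 21, value 176.

$176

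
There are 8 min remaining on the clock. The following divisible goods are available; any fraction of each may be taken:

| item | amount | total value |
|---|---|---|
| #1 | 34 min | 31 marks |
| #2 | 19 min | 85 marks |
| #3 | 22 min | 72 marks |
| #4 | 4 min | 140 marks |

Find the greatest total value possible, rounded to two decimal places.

Take in order of value per unit:
- #4 (140/4 per unit): all 4 → value 140, running total 140.00
- #2 (85/19 per unit): 4 of 19 → value 4×85/19 = 17.8947, running total 157.89
Total 157.89.

157.89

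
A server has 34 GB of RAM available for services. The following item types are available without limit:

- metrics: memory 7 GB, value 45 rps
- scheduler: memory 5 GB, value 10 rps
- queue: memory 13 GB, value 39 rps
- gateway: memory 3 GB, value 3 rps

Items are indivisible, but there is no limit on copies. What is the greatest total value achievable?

190 rps

Best value-per-unit is metrics at 45/7; filling with it alone gives 4×45 = 180.
Optimal mix: 4×metrics + 1×scheduler → memory 33, value 190.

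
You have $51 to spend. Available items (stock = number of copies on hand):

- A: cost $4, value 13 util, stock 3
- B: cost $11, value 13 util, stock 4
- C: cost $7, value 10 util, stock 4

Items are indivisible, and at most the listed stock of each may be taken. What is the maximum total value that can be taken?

Best selections within cost 51 and stock limits:
- 3×A + 1×B + 4×C: cost 51, value 92
- 3×A + 2×B + 2×C: cost 48, value 85
- 3×A + 1×B + 3×C: cost 44, value 82
Best: 92 util.

92 util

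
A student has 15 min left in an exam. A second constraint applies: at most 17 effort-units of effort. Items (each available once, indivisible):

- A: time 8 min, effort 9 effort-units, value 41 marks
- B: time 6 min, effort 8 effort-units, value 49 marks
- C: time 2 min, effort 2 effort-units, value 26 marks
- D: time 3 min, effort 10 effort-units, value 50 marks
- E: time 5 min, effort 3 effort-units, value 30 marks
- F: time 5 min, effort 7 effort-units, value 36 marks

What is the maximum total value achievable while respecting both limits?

111 marks

Feasible sets respecting both limits:
- B+C+F: time 13, effort 17, value 111
- C+D+E: time 10, effort 15, value 106
- B+C+E: time 13, effort 13, value 105
- A+C+E: time 15, effort 14, value 97
Best: 111 marks.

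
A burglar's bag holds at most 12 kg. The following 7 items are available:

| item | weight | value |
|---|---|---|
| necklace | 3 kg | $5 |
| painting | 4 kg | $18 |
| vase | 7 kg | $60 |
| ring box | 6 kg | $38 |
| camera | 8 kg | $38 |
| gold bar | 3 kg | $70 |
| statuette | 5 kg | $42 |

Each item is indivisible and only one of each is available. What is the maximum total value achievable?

$130

Check high-value combinations within 12 kg:
- vase+gold bar: weight 7+3=10, value 60+70=130
- painting+gold bar+statuette: weight 4+3+5=12, value 18+70+42=130
- necklace+gold bar+statuette: weight 3+3+5=11, value 5+70+42=117
Best: $130.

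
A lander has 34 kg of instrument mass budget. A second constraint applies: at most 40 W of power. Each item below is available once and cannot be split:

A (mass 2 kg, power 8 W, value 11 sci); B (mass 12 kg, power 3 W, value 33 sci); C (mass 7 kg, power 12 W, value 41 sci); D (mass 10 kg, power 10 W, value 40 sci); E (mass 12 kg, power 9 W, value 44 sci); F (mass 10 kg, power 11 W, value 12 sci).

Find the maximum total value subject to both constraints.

Feasible sets respecting both limits:
- A+C+D+E: mass 31, power 39, value 136
- A+B+C+E: mass 33, power 32, value 129
- A+B+C+D: mass 31, power 33, value 125
Best: 136 sci.

136 sci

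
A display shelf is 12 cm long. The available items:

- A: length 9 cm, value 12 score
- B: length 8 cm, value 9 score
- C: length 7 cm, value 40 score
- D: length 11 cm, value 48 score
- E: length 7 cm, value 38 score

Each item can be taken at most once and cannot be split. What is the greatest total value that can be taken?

Check high-value combinations within 12 cm:
- D: length 11, value 48
- C: length 7, value 40
- E: length 7, value 38
- A: length 9, value 12
- B: length 8, value 9
Best: 48 score.

48 score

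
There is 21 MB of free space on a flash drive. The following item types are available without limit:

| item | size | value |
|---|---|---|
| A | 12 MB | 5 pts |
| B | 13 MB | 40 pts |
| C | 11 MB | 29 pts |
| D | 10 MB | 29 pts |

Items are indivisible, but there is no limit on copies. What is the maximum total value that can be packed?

Best value-per-unit is B at 40/13; filling with it alone gives 1×40 = 40.
Optimal mix: 1×C + 1×D → size 21, value 58.

58 pts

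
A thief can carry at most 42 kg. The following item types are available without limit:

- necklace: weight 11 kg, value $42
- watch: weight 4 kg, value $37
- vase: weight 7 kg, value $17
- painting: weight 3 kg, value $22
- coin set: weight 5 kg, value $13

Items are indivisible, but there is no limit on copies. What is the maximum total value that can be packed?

$377

Best value-per-unit is watch at 37/4; filling with it alone gives 10×37 = 370.
Optimal mix: 9×watch + 2×painting → weight 42, value 377.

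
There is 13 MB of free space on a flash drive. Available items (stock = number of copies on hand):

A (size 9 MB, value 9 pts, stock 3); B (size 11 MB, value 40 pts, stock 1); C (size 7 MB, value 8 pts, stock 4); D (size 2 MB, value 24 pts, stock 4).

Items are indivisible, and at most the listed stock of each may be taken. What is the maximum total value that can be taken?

96 pts

Top feasible selections:
- 4×D: size 8, value 96
- 1×C + 3×D: size 13, value 80
- 3×D: size 6, value 72
Best: 96 pts.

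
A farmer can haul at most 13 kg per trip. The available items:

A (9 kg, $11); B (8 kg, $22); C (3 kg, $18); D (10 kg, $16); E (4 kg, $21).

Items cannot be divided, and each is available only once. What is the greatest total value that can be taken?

$43

This is a 0/1 knapsack; check combinations near the capacity.
- B+E: weight 8+4=12, value 22+21=43
- B+C: weight 8+3=11, value 22+18=40
- C+E: weight 3+4=7, value 18+21=39
- C+D: weight 3+10=13, value 18+16=34
Best: $43.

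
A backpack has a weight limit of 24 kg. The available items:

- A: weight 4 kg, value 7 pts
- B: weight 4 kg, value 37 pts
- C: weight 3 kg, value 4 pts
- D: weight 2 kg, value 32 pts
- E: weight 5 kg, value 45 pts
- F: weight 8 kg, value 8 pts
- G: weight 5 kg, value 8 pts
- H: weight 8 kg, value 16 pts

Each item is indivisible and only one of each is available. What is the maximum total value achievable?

138 pts

Check high-value combinations within 24 kg:
- B+D+E+G+H: weight 4+2+5+5+8=24, value 37+32+45+8+16=138
- A+B+D+E+H: weight 4+4+2+5+8=23, value 7+37+32+45+16=137
- B+C+D+E+H: weight 4+3+2+5+8=22, value 37+4+32+45+16=134
- A+B+C+D+E+G: weight 4+4+3+2+5+5=23, value 7+37+4+32+45+8=133
Best: 138 pts.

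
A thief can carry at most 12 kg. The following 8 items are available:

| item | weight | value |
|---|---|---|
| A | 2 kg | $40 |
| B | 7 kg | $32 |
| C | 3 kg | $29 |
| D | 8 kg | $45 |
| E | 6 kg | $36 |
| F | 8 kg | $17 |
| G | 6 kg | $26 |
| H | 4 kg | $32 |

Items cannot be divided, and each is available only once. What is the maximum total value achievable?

Check high-value combinations within 12 kg:
- A+E+H: weight 2+6+4=12, value 40+36+32=108
- A+C+E: weight 2+3+6=11, value 40+29+36=105
- A+C+H: weight 2+3+4=9, value 40+29+32=101
- A+B+C: weight 2+7+3=12, value 40+32+29=101
- A+G+H: weight 2+6+4=12, value 40+26+32=98
Best: $108.

$108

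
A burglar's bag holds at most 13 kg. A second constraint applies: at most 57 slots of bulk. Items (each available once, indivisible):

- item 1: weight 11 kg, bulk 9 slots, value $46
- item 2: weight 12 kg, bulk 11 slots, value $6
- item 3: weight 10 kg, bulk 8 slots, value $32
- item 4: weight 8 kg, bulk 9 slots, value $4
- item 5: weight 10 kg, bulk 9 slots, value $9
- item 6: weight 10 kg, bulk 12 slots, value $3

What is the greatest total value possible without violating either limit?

Feasible sets respecting both limits:
- item 1: weight 11, bulk 9, value 46
- item 3: weight 10, bulk 8, value 32
- item 5: weight 10, bulk 9, value 9
Best: $46.

$46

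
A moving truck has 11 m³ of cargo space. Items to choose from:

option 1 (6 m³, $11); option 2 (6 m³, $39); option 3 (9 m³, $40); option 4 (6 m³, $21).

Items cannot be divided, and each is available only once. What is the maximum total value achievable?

$40

Check high-value combinations within 11 m³:
- option 3: volume 9, value 40
- option 2: volume 6, value 39
- option 4: volume 6, value 21
Best: $40.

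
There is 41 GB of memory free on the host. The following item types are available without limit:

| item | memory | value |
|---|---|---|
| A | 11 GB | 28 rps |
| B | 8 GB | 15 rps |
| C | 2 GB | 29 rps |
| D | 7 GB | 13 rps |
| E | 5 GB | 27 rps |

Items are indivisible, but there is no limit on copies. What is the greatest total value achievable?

580 rps

Best value-per-unit is C at 29/2, and filling with it alone uses memory 20×2=40. No mix of the others beats 20×29 = 580.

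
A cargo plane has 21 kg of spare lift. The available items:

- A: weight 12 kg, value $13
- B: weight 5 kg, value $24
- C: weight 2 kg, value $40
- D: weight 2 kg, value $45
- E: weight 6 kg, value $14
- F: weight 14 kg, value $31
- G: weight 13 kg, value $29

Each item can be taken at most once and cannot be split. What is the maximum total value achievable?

Check high-value combinations within 21 kg:
- B+C+D+E: weight 5+2+2+6=15, value 24+40+45+14=123
- A+B+C+D: weight 12+5+2+2=21, value 13+24+40+45=122
- C+D+F: weight 2+2+14=18, value 40+45+31=116
Best: $123.

$123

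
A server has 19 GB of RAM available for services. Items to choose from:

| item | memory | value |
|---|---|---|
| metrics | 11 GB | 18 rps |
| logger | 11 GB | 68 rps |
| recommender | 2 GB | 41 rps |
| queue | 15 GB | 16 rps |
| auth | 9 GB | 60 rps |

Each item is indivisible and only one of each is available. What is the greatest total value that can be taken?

Check high-value combinations within 19 GB:
- logger+recommender: memory 11+2=13, value 68+41=109
- recommender+auth: memory 2+9=11, value 41+60=101
- logger: memory 11, value 68
- auth: memory 9, value 60
Best: 109 rps.

109 rps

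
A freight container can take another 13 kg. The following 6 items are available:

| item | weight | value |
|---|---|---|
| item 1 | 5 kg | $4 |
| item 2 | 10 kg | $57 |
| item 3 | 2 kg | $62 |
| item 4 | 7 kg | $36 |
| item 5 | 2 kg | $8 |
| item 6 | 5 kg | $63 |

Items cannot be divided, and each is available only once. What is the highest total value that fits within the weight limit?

Check high-value combinations within 13 kg:
- item 3+item 5+item 6: weight 2+2+5=9, value 62+8+63=133
- item 1+item 3+item 6: weight 5+2+5=12, value 4+62+63=129
- item 3+item 6: weight 2+5=7, value 62+63=125
Best: $133.

$133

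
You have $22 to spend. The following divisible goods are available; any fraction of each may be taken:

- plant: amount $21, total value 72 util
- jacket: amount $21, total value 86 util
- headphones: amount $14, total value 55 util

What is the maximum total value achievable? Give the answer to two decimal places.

89.93

Take in order of value per unit:
- jacket (86/21 per unit): all 21 → value 86, running total 86.00
- headphones (55/14 per unit): 1 of 14 → value 1×55/14 = 3.9286, running total 89.93
Total 89.93.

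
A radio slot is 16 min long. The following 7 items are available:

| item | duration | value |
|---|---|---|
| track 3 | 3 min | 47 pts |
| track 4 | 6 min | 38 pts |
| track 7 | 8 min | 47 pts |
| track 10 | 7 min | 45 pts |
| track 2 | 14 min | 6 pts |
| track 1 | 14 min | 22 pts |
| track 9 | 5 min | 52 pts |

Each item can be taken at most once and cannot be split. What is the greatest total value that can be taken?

This is a 0/1 knapsack; check combinations near the capacity.
- track 3+track 7+track 9: duration 3+8+5=16, value 47+47+52=146
- track 3+track 10+track 9: duration 3+7+5=15, value 47+45+52=144
- track 3+track 4+track 9: duration 3+6+5=14, value 47+38+52=137
Best: 146 pts.

146 pts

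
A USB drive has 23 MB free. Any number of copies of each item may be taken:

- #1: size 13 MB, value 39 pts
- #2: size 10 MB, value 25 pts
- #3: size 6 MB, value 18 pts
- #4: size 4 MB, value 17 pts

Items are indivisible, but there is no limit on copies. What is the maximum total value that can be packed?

Best value-per-unit is #4 at 17/4; filling with it alone gives 5×17 = 85.
Optimal mix: 1×#3 + 4×#4 → size 22, value 86.

86 pts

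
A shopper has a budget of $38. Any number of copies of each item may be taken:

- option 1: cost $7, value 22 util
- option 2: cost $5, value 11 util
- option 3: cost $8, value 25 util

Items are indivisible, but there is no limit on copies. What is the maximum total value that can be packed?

Best value-per-unit is option 1 at 22/7; filling with it alone gives 5×22 = 110.
Optimal mix: 2×option 1 + 3×option 3 → cost 38, value 119.

119 util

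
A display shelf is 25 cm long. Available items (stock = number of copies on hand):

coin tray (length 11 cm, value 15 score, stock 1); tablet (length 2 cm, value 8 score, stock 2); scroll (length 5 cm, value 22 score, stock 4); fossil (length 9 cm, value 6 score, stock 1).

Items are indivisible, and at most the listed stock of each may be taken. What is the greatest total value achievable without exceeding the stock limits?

Top feasible selections:
- 2×tablet + 4×scroll: length 24, value 104
- 1×tablet + 4×scroll: length 22, value 96
- 4×scroll: length 20, value 88
- 2×tablet + 3×scroll: length 19, value 82
Best: 104 score.

104 score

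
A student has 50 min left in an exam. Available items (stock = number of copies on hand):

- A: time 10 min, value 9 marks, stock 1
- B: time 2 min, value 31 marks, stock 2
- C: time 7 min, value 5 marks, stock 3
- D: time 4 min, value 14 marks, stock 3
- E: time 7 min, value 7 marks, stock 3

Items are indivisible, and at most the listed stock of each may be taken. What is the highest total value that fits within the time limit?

134 marks

Best selections within time 50 and stock limits:
- 1×A + 2×B + 3×D + 3×E: time 47, value 134
- 1×A + 2×B + 1×C + 3×D + 2×E: time 47, value 132
Best: 134 marks.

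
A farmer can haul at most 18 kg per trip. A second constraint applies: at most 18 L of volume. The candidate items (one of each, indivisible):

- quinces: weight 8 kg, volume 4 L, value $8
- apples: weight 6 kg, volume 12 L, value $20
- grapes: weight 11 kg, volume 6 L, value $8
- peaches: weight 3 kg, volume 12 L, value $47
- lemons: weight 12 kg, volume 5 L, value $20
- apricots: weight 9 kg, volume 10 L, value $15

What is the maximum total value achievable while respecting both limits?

$67

Feasible sets respecting both limits:
- peaches+lemons: weight 15, volume 17, value 67
- quinces+peaches: weight 11, volume 16, value 55
- grapes+peaches: weight 14, volume 18, value 55
Best: $67.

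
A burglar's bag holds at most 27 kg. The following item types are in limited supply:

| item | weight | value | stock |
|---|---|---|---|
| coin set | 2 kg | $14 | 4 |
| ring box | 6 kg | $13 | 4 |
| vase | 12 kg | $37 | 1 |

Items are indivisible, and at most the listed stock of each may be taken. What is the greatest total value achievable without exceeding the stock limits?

Top feasible selections:
- 4×coin set + 1×ring box + 1×vase: weight 26, value 106
- 4×coin set + 3×ring box: weight 26, value 95
- 4×coin set + 1×vase: weight 20, value 93
- 3×coin set + 1×ring box + 1×vase: weight 24, value 92
Best: $106.

$106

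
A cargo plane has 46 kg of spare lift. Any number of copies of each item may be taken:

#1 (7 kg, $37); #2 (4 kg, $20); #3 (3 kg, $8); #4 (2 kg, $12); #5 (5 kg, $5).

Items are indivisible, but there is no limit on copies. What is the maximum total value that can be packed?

$276

Best value-per-unit is #4 at 12/2, and filling with it alone uses weight 23×2=46. No mix of the others beats 23×12 = 276.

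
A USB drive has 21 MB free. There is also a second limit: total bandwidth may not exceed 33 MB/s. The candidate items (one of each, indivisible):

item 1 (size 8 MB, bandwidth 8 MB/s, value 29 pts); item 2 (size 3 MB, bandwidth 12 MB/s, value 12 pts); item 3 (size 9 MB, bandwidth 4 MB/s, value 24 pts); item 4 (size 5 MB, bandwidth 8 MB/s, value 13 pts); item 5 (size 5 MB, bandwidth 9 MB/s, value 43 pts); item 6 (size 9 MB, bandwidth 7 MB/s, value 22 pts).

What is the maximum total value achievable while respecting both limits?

Feasible sets respecting both limits:
- item 1+item 4+item 5: size 18, bandwidth 25, value 85
- item 1+item 2+item 5: size 16, bandwidth 29, value 84
- item 3+item 4+item 5: size 19, bandwidth 21, value 80
Best: 85 pts.

85 pts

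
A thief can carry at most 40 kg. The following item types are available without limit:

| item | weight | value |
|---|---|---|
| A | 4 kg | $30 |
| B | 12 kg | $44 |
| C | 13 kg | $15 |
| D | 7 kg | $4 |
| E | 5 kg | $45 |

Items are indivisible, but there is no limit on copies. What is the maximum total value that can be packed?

$360

Best value-per-unit is E at 45/5, and filling with it alone uses weight 8×5=40. No mix of the others beats 8×45 = 360.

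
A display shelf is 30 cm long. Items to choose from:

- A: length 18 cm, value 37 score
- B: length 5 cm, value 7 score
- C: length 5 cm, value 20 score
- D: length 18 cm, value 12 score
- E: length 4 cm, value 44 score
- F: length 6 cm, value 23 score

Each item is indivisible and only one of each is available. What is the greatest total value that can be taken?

Check high-value combinations within 30 cm:
- A+E+F: length 18+4+6=28, value 37+44+23=104
- A+C+E: length 18+5+4=27, value 37+20+44=101
- B+C+E+F: length 5+5+4+6=20, value 7+20+44+23=94
Best: 104 score.

104 score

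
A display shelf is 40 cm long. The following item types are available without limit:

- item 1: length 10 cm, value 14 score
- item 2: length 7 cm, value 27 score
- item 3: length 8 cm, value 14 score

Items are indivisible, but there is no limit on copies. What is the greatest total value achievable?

Best value-per-unit is item 2 at 27/7, and filling with it alone uses length 5×7=35. No mix of the others beats 5×27 = 135.

135 score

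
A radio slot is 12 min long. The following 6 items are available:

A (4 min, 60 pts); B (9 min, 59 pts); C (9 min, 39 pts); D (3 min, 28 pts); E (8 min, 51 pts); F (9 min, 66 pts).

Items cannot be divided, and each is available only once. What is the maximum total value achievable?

Check high-value combinations within 12 min:
- A+E: duration 4+8=12, value 60+51=111
- D+F: duration 3+9=12, value 28+66=94
- A+D: duration 4+3=7, value 60+28=88
Best: 111 pts.

111 pts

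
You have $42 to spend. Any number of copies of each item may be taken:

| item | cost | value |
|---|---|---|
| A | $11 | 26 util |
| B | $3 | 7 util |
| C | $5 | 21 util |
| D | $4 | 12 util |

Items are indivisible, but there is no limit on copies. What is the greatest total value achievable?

168 util

Best value-per-unit is C at 21/5, and filling with it alone uses cost 8×5=40. No mix of the others beats 8×21 = 168.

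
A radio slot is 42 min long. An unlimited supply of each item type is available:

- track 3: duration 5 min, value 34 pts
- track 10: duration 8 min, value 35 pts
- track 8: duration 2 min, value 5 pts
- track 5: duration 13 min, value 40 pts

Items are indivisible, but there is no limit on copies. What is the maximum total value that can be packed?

277 pts

Best value-per-unit is track 3 at 34/5; filling with it alone gives 8×34 = 272.
Optimal mix: 8×track 3 + 1×track 8 → duration 42, value 277.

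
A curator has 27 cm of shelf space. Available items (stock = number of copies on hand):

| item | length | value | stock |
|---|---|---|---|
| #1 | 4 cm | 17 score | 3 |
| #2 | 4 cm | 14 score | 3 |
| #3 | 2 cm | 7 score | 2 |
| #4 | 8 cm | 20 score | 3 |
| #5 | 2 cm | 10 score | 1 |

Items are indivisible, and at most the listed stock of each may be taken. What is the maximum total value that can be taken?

103 score

Top feasible selections:
- 3×#1 + 2×#2 + 2×#3 + 1×#5: length 26, value 103
- 3×#1 + 3×#2 + 1×#5: length 26, value 103
Best: 103 score.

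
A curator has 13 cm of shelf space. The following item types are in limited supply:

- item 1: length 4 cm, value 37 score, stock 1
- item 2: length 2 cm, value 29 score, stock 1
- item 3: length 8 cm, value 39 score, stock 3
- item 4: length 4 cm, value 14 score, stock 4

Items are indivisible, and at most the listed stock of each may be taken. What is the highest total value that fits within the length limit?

Best selections within length 13 and stock limits:
- 1×item 1 + 1×item 2 + 1×item 4: length 10, value 80
- 1×item 1 + 1×item 3: length 12, value 76
- 1×item 2 + 1×item 3: length 10, value 68
Best: 80 score.

80 score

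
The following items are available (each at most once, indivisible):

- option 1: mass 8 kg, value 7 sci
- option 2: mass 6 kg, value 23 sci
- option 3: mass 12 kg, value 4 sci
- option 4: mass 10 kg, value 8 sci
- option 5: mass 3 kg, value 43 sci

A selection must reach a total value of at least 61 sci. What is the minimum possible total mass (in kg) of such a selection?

9

Subsets with value ≥ 61, sorted by total mass:
- option 2+option 5: mass 9, value 66
- option 1+option 2+option 5: mass 17, value 73
- option 2+option 4+option 5: mass 19, value 74
- option 2+option 3+option 5: mass 21, value 70
Minimum mass: 9 kg.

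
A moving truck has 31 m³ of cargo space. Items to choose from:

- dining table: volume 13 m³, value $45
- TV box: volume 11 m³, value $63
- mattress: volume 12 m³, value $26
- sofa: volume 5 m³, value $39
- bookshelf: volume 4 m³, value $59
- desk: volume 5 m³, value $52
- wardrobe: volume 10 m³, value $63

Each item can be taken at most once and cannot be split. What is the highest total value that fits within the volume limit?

Check high-value combinations within 31 m³:
- TV box+bookshelf+desk+wardrobe: volume 11+4+5+10=30, value 63+59+52+63=237
- TV box+sofa+bookshelf+wardrobe: volume 11+5+4+10=30, value 63+39+59+63=224
- TV box+sofa+desk+wardrobe: volume 11+5+5+10=31, value 63+39+52+63=217
Best: $237.

$237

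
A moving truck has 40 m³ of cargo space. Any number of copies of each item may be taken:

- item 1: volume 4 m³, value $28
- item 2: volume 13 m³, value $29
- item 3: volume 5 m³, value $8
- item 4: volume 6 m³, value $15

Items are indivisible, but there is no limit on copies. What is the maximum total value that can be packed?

Best value-per-unit is item 1 at 28/4, and filling with it alone uses volume 10×4=40. No mix of the others beats 10×28 = 280.

$280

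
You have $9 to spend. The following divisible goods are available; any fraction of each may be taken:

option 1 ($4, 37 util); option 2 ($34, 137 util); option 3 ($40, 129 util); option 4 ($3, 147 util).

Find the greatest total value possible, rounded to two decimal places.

192.06

Take in order of value per unit:
- option 4 (147/3 per unit): all 3 → value 147, running total 147.00
- option 1 (37/4 per unit): all 4 → value 37, running total 184.00
- option 2 (137/34 per unit): 2 of 34 → value 2×137/34 = 8.0588, running total 192.06
Total 192.06.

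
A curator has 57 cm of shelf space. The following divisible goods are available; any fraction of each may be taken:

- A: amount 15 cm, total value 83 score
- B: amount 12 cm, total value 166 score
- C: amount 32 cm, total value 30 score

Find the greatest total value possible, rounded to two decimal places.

277.13

Take in order of value per unit:
- B (166/12 per unit): all 12 → value 166, running total 166.00
- A (83/15 per unit): all 15 → value 83, running total 249.00
- C (30/32 per unit): 30 of 32 → value 30×30/32 = 28.1250, running total 277.13
Total 277.13.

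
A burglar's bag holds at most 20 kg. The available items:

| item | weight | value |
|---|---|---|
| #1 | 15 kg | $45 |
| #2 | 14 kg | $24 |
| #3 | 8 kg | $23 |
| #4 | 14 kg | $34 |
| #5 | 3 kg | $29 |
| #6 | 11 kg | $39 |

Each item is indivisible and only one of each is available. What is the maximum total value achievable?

$74

Check high-value combinations within 20 kg:
- #1+#5: weight 15+3=18, value 45+29=74
- #5+#6: weight 3+11=14, value 29+39=68
- #4+#5: weight 14+3=17, value 34+29=63
Best: $74.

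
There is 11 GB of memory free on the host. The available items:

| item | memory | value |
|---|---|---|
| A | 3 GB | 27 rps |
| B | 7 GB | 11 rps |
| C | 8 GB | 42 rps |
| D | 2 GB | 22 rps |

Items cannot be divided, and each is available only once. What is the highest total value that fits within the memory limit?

This is a 0/1 knapsack; check combinations near the capacity.
- A+C: memory 3+8=11, value 27+42=69
- C+D: memory 8+2=10, value 42+22=64
- A+D: memory 3+2=5, value 27+22=49
- C: memory 8, value 42
- A+B: memory 3+7=10, value 27+11=38
Best: 69 rps.

69 rps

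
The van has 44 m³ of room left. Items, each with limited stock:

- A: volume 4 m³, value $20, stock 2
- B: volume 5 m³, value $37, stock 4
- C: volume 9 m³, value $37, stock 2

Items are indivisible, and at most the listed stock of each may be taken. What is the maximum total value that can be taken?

Best selections within volume 44 and stock limits:
- 1×A + 4×B + 2×C: volume 42, value 242
- 2×A + 4×B + 1×C: volume 37, value 225
- 2×A + 3×B + 2×C: volume 41, value 225
- 4×B + 2×C: volume 38, value 222
Best: $242.

$242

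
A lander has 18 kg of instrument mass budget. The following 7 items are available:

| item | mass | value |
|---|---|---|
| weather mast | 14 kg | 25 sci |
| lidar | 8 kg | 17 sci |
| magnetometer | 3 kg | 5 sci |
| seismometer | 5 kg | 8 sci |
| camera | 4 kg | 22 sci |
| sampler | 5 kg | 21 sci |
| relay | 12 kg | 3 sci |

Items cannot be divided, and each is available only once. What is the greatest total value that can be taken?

60 sci

Check high-value combinations within 18 kg:
- lidar+camera+sampler: mass 8+4+5=17, value 17+22+21=60
- magnetometer+seismometer+camera+sampler: mass 3+5+4+5=17, value 5+8+22+21=56
- seismometer+camera+sampler: mass 5+4+5=14, value 8+22+21=51
- magnetometer+camera+sampler: mass 3+4+5=12, value 5+22+21=48
Best: 60 sci.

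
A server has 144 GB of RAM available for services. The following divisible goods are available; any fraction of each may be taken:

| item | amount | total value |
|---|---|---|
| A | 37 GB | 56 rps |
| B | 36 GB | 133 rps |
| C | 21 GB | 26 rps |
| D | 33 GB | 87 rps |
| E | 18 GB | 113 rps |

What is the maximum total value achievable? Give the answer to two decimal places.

Take in order of value per unit:
- E (113/18 per unit): all 18 → value 113, running total 113.00
- B (133/36 per unit): all 36 → value 133, running total 246.00
- D (87/33 per unit): all 33 → value 87, running total 333.00
- A (56/37 per unit): all 37 → value 56, running total 389.00
- C (26/21 per unit): 20 of 21 → value 20×26/21 = 24.7619, running total 413.76
Total 413.76.

413.76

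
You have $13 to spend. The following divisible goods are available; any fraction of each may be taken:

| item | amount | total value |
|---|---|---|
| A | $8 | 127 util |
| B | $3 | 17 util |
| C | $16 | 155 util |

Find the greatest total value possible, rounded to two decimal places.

175.44

Take in order of value per unit:
- A (127/8 per unit): all 8 → value 127, running total 127.00
- C (155/16 per unit): 5 of 16 → value 5×155/16 = 48.4375, running total 175.44
Total 175.44.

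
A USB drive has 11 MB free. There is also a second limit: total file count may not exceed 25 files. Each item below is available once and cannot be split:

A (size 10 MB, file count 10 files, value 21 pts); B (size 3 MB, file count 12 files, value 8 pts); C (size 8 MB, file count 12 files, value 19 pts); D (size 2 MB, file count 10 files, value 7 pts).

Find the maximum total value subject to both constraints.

27 pts

Feasible sets respecting both limits:
- B+C: size 11, file count 24, value 27
- C+D: size 10, file count 22, value 26
- A: size 10, file count 10, value 21
Best: 27 pts.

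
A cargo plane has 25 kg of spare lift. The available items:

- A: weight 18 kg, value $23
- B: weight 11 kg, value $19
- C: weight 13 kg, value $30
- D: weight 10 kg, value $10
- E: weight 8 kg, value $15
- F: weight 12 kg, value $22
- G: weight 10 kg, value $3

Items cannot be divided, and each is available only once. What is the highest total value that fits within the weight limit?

Check high-value combinations within 25 kg:
- C+F: weight 13+12=25, value 30+22=52
- B+C: weight 11+13=24, value 19+30=49
- C+E: weight 13+8=21, value 30+15=45
- B+F: weight 11+12=23, value 19+22=41
- C+D: weight 13+10=23, value 30+10=40
Best: $52.

$52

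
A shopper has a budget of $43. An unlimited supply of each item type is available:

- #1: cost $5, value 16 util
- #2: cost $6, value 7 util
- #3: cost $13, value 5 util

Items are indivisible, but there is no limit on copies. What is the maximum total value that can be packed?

Best value-per-unit is #1 at 16/5, and filling with it alone uses cost 8×5=40. No mix of the others beats 8×16 = 128.

128 util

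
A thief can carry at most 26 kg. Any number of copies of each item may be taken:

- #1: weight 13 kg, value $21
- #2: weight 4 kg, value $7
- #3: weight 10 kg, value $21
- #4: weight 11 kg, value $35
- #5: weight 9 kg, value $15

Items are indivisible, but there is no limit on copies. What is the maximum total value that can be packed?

Best value-per-unit is #4 at 35/11; filling with it alone gives 2×35 = 70.
Optimal mix: 1×#2 + 2×#4 → weight 26, value 77.

$77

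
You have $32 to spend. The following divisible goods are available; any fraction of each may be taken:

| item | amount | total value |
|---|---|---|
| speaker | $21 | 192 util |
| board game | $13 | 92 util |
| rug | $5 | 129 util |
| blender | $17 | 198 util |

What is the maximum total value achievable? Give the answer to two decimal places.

Take in order of value per unit:
- rug (129/5 per unit): all 5 → value 129, running total 129.00
- blender (198/17 per unit): all 17 → value 198, running total 327.00
- speaker (192/21 per unit): 10 of 21 → value 10×192/21 = 91.4286, running total 418.43
Total 418.43.

418.43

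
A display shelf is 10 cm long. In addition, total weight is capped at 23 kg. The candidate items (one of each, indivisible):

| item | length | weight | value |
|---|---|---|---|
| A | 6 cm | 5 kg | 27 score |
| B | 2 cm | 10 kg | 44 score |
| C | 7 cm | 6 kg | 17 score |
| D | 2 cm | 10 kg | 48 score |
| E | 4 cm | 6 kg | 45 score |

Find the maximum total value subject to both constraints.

93 score

Feasible sets respecting both limits:
- D+E: length 6, weight 16, value 93
- B+D: length 4, weight 20, value 92
- B+E: length 6, weight 16, value 89
Best: 93 score.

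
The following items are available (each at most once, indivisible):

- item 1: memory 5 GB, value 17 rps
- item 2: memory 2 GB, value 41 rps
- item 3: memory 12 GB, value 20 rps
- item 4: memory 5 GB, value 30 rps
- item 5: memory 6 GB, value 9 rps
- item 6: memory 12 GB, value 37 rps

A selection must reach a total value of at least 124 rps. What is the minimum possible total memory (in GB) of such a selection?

Subsets with value ≥ 124, sorted by total memory:
- item 1+item 2+item 4+item 6: memory 24, value 125
- item 1+item 2+item 4+item 5+item 6: memory 30, value 134
- item 2+item 3+item 4+item 6: memory 31, value 128
Minimum memory: 24 GB.

24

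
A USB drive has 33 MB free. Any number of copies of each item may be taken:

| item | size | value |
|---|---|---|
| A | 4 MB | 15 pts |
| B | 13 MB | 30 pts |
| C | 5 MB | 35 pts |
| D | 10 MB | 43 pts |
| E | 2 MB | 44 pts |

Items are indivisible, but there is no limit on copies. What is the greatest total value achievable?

704 pts

Best value-per-unit is E at 44/2, and filling with it alone uses size 16×2=32. No mix of the others beats 16×44 = 704.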